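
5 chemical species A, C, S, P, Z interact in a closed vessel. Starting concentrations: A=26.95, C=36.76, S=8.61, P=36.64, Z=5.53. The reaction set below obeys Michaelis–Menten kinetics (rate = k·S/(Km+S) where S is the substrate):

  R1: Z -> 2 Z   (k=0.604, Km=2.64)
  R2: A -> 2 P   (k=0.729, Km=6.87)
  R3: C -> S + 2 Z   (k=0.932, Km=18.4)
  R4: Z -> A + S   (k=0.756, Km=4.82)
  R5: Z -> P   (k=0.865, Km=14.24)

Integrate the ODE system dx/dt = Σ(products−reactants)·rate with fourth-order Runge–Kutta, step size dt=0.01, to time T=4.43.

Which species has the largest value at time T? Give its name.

RK4 with dt=0.01: 443 steps to T=4.43. Trajectory (selected grid times):
t=0.00: A=26.95 C=36.76 S=8.61 P=36.64 Z=5.53
t=0.49: A=26.87 C=36.46 S=9.12 P=37.33 Z=6.02
t=0.98: A=26.79 C=36.15 S=9.63 P=38.03 Z=6.49
t=1.48: A=26.72 C=35.84 S=10.16 P=38.75 Z=6.97
t=1.97: A=26.66 C=35.54 S=10.68 P=39.46 Z=7.42
t=2.46: A=26.60 C=35.24 S=11.21 P=40.17 Z=7.87
t=2.95: A=26.55 C=34.94 S=11.74 P=40.90 Z=8.30
t=3.45: A=26.50 C=34.64 S=12.29 P=41.64 Z=8.74
t=3.94: A=26.46 C=34.34 S=12.82 P=42.37 Z=9.16
t=4.43: A=26.42 C=34.04 S=13.37 P=43.10 Z=9.57
At T=4.43: A=26.42 C=34.04 S=13.37 P=43.10 Z=9.57; the largest is P.

Dominant species at T: P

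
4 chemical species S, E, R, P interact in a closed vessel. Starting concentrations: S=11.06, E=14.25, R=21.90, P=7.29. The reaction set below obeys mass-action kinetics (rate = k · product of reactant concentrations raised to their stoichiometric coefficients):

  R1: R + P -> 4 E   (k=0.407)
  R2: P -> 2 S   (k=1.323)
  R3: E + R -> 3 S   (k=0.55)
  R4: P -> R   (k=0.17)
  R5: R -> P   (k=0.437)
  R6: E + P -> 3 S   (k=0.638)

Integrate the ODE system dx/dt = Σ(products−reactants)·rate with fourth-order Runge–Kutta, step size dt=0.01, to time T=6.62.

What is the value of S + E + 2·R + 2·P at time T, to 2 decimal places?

Check how each reaction changes W = S + E + 2·R + 2·P (weight of products minus weight of reactants):
R1: R + P -> 4 E: (1·4) − (2·1 + 2·1) = 4 − 4 = 0
R2: P -> 2 S: (1·2) − (2·1) = 2 − 2 = 0
R3: E + R -> 3 S: (1·3) − (1·1 + 2·1) = 3 − 3 = 0
R4: P -> R: (2·1) − (2·1) = 2 − 2 = 0
R5: R -> P: (2·1) − (2·1) = 2 − 2 = 0
R6: E + P -> 3 S: (1·3) − (1·1 + 2·1) = 3 − 3 = 0
Every reaction leaves W unchanged, so W is conserved and no simulation is needed: W(T) = W(0) = 11.06 + 14.25 + 2·21.90 + 2·7.29 = 83.69

Value at T = 83.69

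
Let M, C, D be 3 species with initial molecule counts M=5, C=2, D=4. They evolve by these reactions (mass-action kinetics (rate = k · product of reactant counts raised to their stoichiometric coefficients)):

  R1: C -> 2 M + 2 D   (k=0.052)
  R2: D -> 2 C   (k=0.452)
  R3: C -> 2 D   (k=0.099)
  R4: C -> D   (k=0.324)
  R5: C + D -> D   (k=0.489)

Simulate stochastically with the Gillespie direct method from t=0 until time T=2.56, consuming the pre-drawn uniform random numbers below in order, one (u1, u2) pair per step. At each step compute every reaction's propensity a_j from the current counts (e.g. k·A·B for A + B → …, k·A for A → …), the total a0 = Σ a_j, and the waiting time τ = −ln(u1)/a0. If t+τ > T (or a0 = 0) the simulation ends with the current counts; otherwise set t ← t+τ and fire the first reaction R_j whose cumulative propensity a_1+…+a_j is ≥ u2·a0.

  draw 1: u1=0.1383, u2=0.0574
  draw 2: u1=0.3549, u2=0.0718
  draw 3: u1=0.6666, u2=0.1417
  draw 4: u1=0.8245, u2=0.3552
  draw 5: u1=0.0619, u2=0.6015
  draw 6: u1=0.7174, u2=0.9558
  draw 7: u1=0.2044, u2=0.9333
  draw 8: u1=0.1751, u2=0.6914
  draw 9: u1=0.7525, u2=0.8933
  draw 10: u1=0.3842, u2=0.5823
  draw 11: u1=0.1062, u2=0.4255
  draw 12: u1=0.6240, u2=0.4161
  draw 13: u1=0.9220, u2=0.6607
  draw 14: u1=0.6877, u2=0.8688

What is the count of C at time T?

C at T = 1

t=0.000: M=5 C=2 D=4
Draw 1: a1=0.104, a2=1.808, a3=0.198, a4=0.648, a5=3.912, a0=6.670; τ=−ln(0.1383)/6.670=0.297 → t=0.297; u2·a0=0.0574·6.670=0.383; a1=0.104 < 0.383 ≤ a1+a2=1.912 → R2 fires; M=5 C=4 D=3
Draw 2: a1=0.208, a2=1.356, a3=0.396, a4=1.296, a5=5.868, a0=9.124; τ=−ln(0.3549)/9.124=0.114 → t=0.410; u2·a0=0.0718·9.124=0.655; a1=0.208 < 0.655 ≤ a1+a2=1.564 → R2 fires; M=5 C=6 D=2
Draw 3: a1=0.312, a2=0.904, a3=0.594, a4=1.944, a5=5.868, a0=9.622; τ=−ln(0.6666)/9.622=0.042 → t=0.452; u2·a0=0.1417·9.622=1.363; a1+a2=1.216 < 1.363 ≤ a1+…+a3=1.810 → R3 fires; M=5 C=5 D=4
Draw 4: a1=0.260, a2=1.808, a3=0.495, a4=1.620, a5=9.780, a0=13.963; τ=−ln(0.8245)/13.963=0.014 → t=0.466; u2·a0=0.3552·13.963=4.960; a1+…+a4=4.183 < 4.960 ≤ a1+…+a5=13.963 → R5 fires; M=5 C=4 D=4
Draw 5: a1=0.208, a2=1.808, a3=0.396, a4=1.296, a5=7.824, a0=11.532; τ=−ln(0.0619)/11.532=0.241 → t=0.707; u2·a0=0.6015·11.532=6.936; a1+…+a4=3.708 < 6.936 ≤ a1+…+a5=11.532 → R5 fires; M=5 C=3 D=4
Draw 6: a1=0.156, a2=1.808, a3=0.297, a4=0.972, a5=5.868, a0=9.101; τ=−ln(0.7174)/9.101=0.036 → t=0.744; u2·a0=0.9558·9.101=8.699; a1+…+a4=3.233 < 8.699 ≤ a1+…+a5=9.101 → R5 fires; M=5 C=2 D=4
Draw 7: a1=0.104, a2=1.808, a3=0.198, a4=0.648, a5=3.912, a0=6.670; τ=−ln(0.2044)/6.670=0.238 → t=0.982; u2·a0=0.9333·6.670=6.225; a1+…+a4=2.758 < 6.225 ≤ a1+…+a5=6.670 → R5 fires; M=5 C=1 D=4
Draw 8: a1=0.052, a2=1.808, a3=0.099, a4=0.324, a5=1.956, a0=4.239; τ=−ln(0.1751)/4.239=0.411 → t=1.393; u2·a0=0.6914·4.239=2.931; a1+…+a4=2.283 < 2.931 ≤ a1+…+a5=4.239 → R5 fires; M=5 C=0 D=4
Draw 9: a1=0.000, a2=1.808, a3=0.000, a4=0.000, a5=0.000, a0=1.808; τ=−ln(0.7525)/1.808=0.157 → t=1.550; u2·a0=0.8933·1.808=1.615; a1=0.000 < 1.615 ≤ a1+a2=1.808 → R2 fires; M=5 C=2 D=3
Draw 10: a1=0.104, a2=1.356, a3=0.198, a4=0.648, a5=2.934, a0=5.240; τ=−ln(0.3842)/5.240=0.183 → t=1.733; u2·a0=0.5823·5.240=3.051; a1+…+a4=2.306 < 3.051 ≤ a1+…+a5=5.240 → R5 fires; M=5 C=1 D=3
Draw 11: a1=0.052, a2=1.356, a3=0.099, a4=0.324, a5=1.467, a0=3.298; τ=−ln(0.1062)/3.298=0.680 → t=2.413; u2·a0=0.4255·3.298=1.403; a1=0.052 < 1.403 ≤ a1+a2=1.408 → R2 fires; M=5 C=3 D=2
Draw 12: a1=0.156, a2=0.904, a3=0.297, a4=0.972, a5=2.934, a0=5.263; τ=−ln(0.6240)/5.263=0.090 → t=2.502; u2·a0=0.4161·5.263=2.190; a1+…+a3=1.357 < 2.190 ≤ a1+…+a4=2.329 → R4 fires; M=5 C=2 D=3
Draw 13: a1=0.104, a2=1.356, a3=0.198, a4=0.648, a5=2.934, a0=5.240; τ=−ln(0.9220)/5.240=0.015 → t=2.518; u2·a0=0.6607·5.240=3.462; a1+…+a4=2.306 < 3.462 ≤ a1+…+a5=5.240 → R5 fires; M=5 C=1 D=3
Draw 14: a1=0.052, a2=1.356, a3=0.099, a4=0.324, a5=1.467, a0=3.298; τ=−ln(0.6877)/3.298=0.114 → t=2.631 > T=2.56: stop.
Read off C at T=2.56: 1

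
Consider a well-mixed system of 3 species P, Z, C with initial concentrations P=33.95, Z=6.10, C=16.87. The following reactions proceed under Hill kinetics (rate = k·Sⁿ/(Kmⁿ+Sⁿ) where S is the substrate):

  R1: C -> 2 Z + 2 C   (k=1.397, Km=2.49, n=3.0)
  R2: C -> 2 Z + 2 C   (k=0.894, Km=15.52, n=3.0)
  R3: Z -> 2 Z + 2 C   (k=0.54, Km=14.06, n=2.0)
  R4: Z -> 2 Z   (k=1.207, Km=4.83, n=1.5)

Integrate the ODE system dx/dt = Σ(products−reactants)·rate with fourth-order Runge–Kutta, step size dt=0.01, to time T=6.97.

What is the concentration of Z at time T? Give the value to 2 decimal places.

RK4 with dt=0.01: 697 steps to T=6.97. Trajectory (selected grid times):
t=0.00: P=33.95 Z=6.10 C=16.87
t=0.77: P=33.95 Z=9.79 C=18.55
t=1.55: P=33.95 Z=13.81 C=20.45
t=2.32: P=33.95 Z=17.98 C=22.49
t=3.10: P=33.95 Z=22.37 C=24.68
t=3.87: P=33.95 Z=26.82 C=26.95
t=4.65: P=33.95 Z=31.41 C=29.32
t=5.42: P=33.95 Z=36.01 C=31.71
t=6.20: P=33.95 Z=40.73 C=34.17
t=6.97: P=33.95 Z=45.42 C=36.63
Read off Z at T=6.97: 45.42

Z at T = 45.42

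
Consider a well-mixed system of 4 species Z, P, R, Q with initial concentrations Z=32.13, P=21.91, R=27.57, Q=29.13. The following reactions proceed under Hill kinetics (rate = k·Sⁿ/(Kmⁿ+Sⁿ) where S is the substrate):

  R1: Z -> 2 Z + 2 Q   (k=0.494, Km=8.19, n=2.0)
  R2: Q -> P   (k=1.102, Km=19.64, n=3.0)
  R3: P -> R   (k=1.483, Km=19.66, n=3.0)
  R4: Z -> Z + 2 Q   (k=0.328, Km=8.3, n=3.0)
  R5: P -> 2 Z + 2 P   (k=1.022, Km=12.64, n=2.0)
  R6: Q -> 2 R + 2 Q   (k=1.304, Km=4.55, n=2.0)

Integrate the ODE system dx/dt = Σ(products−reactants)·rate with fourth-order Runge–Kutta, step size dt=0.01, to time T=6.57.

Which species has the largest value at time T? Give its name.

Dominant species at T: R

RK4 with dt=0.01: 657 steps to T=6.57. Trajectory (selected grid times):
t=0.00: Z=32.13 P=21.91 R=27.57 Q=29.13
t=0.73: Z=33.60 P=22.46 R=30.07 Q=30.58
t=1.46: Z=35.08 P=23.02 R=32.59 Q=32.03
t=2.19: Z=36.57 P=23.58 R=35.13 Q=33.46
t=2.92: Z=38.08 P=24.14 R=37.70 Q=34.88
t=3.65: Z=39.60 P=24.71 R=40.28 Q=36.29
t=4.38: Z=41.14 P=25.28 R=42.89 Q=37.70
t=5.11: Z=42.68 P=25.84 R=45.51 Q=39.10
t=5.84: Z=44.24 P=26.40 R=48.15 Q=40.49
t=6.57: Z=45.81 P=26.97 R=50.80 Q=41.88
At T=6.57: Z=45.81 P=26.97 R=50.80 Q=41.88; the largest is R.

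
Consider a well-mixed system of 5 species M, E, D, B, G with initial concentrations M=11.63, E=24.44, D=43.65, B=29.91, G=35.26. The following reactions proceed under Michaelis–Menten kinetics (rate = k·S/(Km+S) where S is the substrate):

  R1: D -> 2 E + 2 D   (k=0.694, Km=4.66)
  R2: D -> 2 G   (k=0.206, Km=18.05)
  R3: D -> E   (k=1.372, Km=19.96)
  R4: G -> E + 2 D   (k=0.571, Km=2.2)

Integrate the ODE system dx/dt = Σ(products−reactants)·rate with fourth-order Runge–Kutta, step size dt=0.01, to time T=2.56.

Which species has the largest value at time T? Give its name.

RK4 with dt=0.01: 256 steps to T=2.56. Trajectory (selected grid times):
t=0.00: M=11.63 E=24.44 D=43.65 B=29.91 G=35.26
t=0.28: M=11.63 E=25.21 D=43.82 B=29.91 G=35.19
t=0.57: M=11.63 E=26.00 D=44.00 B=29.91 G=35.12
t=0.85: M=11.63 E=26.77 D=44.17 B=29.91 G=35.05
t=1.14: M=11.63 E=27.56 D=44.35 B=29.91 G=34.98
t=1.42: M=11.63 E=28.33 D=44.52 B=29.91 G=34.91
t=1.71: M=11.63 E=29.12 D=44.69 B=29.91 G=34.84
t=1.99: M=11.63 E=29.89 D=44.86 B=29.91 G=34.77
t=2.28: M=11.63 E=30.69 D=45.04 B=29.91 G=34.70
t=2.56: M=11.63 E=31.45 D=45.21 B=29.91 G=34.63
At T=2.56: M=11.63 E=31.45 D=45.21 B=29.91 G=34.63; the largest is D.

Dominant species at T: D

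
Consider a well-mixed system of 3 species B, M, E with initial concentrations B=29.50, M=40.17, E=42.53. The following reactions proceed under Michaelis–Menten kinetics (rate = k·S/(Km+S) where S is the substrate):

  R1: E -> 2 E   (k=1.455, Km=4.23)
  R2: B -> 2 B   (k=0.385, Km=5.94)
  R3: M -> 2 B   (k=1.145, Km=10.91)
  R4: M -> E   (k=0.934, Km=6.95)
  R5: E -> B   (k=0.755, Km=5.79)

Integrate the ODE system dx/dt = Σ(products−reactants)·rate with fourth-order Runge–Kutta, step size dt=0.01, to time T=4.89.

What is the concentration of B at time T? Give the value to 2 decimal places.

RK4 with dt=0.01: 489 steps to T=4.89. Trajectory (selected grid times):
t=0.00: B=29.50 M=40.17 E=42.53
t=0.54: B=31.00 M=39.26 E=43.32
t=1.09: B=32.53 M=38.33 E=44.11
t=1.63: B=34.03 M=37.42 E=44.90
t=2.17: B=35.52 M=36.52 E=45.68
t=2.72: B=37.04 M=35.61 E=46.47
t=3.26: B=38.53 M=34.71 E=47.25
t=3.80: B=40.01 M=33.82 E=48.03
t=4.35: B=41.51 M=32.93 E=48.82
t=4.89: B=42.99 M=32.05 E=49.59
Read off B at T=4.89: 42.99

B at T = 42.99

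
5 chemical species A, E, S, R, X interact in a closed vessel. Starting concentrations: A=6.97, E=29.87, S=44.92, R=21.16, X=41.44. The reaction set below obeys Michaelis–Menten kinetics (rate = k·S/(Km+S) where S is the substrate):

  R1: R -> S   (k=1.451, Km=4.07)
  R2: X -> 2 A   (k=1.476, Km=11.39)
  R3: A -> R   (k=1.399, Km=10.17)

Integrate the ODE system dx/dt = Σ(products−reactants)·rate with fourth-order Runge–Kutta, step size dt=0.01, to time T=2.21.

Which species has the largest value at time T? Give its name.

Dominant species at T: S

RK4 with dt=0.01: 221 steps to T=2.21. Trajectory (selected grid times):
t=0.00: A=6.97 E=29.87 S=44.92 R=21.16 X=41.44
t=0.25: A=7.40 E=29.87 S=45.22 R=21.00 X=41.15
t=0.49: A=7.81 E=29.87 S=45.52 R=20.85 X=40.87
t=0.74: A=8.24 E=29.87 S=45.82 R=20.70 X=40.59
t=0.98: A=8.64 E=29.87 S=46.11 R=20.57 X=40.31
t=1.23: A=9.05 E=29.87 S=46.41 R=20.43 X=40.02
t=1.47: A=9.44 E=29.87 S=46.70 R=20.29 X=39.75
t=1.72: A=9.84 E=29.87 S=47.00 R=20.16 X=39.46
t=1.96: A=10.23 E=29.87 S=47.29 R=20.04 X=39.18
t=2.21: A=10.62 E=29.87 S=47.60 R=19.92 X=38.90
At T=2.21: A=10.62 E=29.87 S=47.60 R=19.92 X=38.90; the largest is S.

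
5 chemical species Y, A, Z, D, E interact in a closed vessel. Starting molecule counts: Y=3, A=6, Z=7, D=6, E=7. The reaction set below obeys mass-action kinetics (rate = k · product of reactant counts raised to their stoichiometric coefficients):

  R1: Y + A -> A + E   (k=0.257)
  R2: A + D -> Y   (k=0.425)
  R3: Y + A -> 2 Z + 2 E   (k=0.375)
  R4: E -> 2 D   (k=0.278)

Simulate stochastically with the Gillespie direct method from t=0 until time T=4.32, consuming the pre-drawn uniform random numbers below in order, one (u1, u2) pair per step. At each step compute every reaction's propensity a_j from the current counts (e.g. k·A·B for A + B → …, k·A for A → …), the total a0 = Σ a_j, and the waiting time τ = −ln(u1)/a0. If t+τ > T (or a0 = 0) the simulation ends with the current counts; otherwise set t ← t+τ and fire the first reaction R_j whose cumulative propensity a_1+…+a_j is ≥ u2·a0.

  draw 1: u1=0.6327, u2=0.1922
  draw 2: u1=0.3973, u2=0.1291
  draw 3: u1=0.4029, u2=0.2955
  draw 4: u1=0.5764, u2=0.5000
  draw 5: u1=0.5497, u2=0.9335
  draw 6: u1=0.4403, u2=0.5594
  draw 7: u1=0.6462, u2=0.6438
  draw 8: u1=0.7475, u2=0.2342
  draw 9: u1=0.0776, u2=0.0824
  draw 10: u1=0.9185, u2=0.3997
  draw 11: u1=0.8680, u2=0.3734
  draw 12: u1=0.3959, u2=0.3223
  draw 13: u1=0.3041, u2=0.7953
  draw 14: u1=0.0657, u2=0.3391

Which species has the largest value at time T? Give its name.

t=0.000: Y=3 A=6 Z=7 D=6 E=7
Draw 1: a1=4.626, a2=15.300, a3=6.750, a4=1.946, a0=28.622; τ=−ln(0.6327)/28.622=0.016 → t=0.016; u2·a0=0.1922·28.622=5.501; a1=4.626 < 5.501 ≤ a1+a2=19.926 → R2 fires; Y=4 A=5 Z=7 D=5 E=7
Draw 2: a1=5.140, a2=10.625, a3=7.500, a4=1.946, a0=25.211; τ=−ln(0.3973)/25.211=0.037 → t=0.053; u2·a0=0.1291·25.211=3.255 ≤ a1=5.140 → R1 fires; Y=3 A=5 Z=7 D=5 E=8
Draw 3: a1=3.855, a2=10.625, a3=5.625, a4=2.224, a0=22.329; τ=−ln(0.4029)/22.329=0.041 → t=0.093; u2·a0=0.2955·22.329=6.598; a1=3.855 < 6.598 ≤ a1+a2=14.480 → R2 fires; Y=4 A=4 Z=7 D=4 E=8
Draw 4: a1=4.112, a2=6.800, a3=6.000, a4=2.224, a0=19.136; τ=−ln(0.5764)/19.136=0.029 → t=0.122; u2·a0=0.5000·19.136=9.568; a1=4.112 < 9.568 ≤ a1+a2=10.912 → R2 fires; Y=5 A=3 Z=7 D=3 E=8
Draw 5: a1=3.855, a2=3.825, a3=5.625, a4=2.224, a0=15.529; τ=−ln(0.5497)/15.529=0.039 → t=0.161; u2·a0=0.9335·15.529=14.496; a1+…+a3=13.305 < 14.496 ≤ a1+…+a4=15.529 → R4 fires; Y=5 A=3 Z=7 D=5 E=7
Draw 6: a1=3.855, a2=6.375, a3=5.625, a4=1.946, a0=17.801; τ=−ln(0.4403)/17.801=0.046 → t=0.207; u2·a0=0.5594·17.801=9.958; a1=3.855 < 9.958 ≤ a1+a2=10.230 → R2 fires; Y=6 A=2 Z=7 D=4 E=7
Draw 7: a1=3.084, a2=3.400, a3=4.500, a4=1.946, a0=12.930; τ=−ln(0.6462)/12.930=0.034 → t=0.240; u2·a0=0.6438·12.930=8.324; a1+a2=6.484 < 8.324 ≤ a1+…+a3=10.984 → R3 fires; Y=5 A=1 Z=9 D=4 E=9
Draw 8: a1=1.285, a2=1.700, a3=1.875, a4=2.502, a0=7.362; τ=−ln(0.7475)/7.362=0.040 → t=0.280; u2·a0=0.2342·7.362=1.724; a1=1.285 < 1.724 ≤ a1+a2=2.985 → R2 fires; Y=6 A=0 Z=9 D=3 E=9
Draw 9: a1=0.000, a2=0.000, a3=0.000, a4=2.502, a0=2.502; τ=−ln(0.0776)/2.502=1.022 → t=1.302; u2·a0=0.0824·2.502=0.206; a1+…+a3=0.000 < 0.206 ≤ a1+…+a4=2.502 → R4 fires; Y=6 A=0 Z=9 D=5 E=8
Draw 10: a1=0.000, a2=0.000, a3=0.000, a4=2.224, a0=2.224; τ=−ln(0.9185)/2.224=0.038 → t=1.340; u2·a0=0.3997·2.224=0.889; a1+…+a3=0.000 < 0.889 ≤ a1+…+a4=2.224 → R4 fires; Y=6 A=0 Z=9 D=7 E=7
Draw 11: a1=0.000, a2=0.000, a3=0.000, a4=1.946, a0=1.946; τ=−ln(0.8680)/1.946=0.073 → t=1.413; u2·a0=0.3734·1.946=0.727; a1+…+a3=0.000 < 0.727 ≤ a1+…+a4=1.946 → R4 fires; Y=6 A=0 Z=9 D=9 E=6
Draw 12: a1=0.000, a2=0.000, a3=0.000, a4=1.668, a0=1.668; τ=−ln(0.3959)/1.668=0.556 → t=1.968; u2·a0=0.3223·1.668=0.538; a1+…+a3=0.000 < 0.538 ≤ a1+…+a4=1.668 → R4 fires; Y=6 A=0 Z=9 D=11 E=5
Draw 13: a1=0.000, a2=0.000, a3=0.000, a4=1.390, a0=1.390; τ=−ln(0.3041)/1.390=0.856 → t=2.825; u2·a0=0.7953·1.390=1.105; a1+…+a3=0.000 < 1.105 ≤ a1+…+a4=1.390 → R4 fires; Y=6 A=0 Z=9 D=13 E=4
Draw 14: a1=0.000, a2=0.000, a3=0.000, a4=1.112, a0=1.112; τ=−ln(0.0657)/1.112=2.448 → t=5.273 > T=4.32: stop.
At T=4.32: Y=6 A=0 Z=9 D=13 E=4; the largest is D.

Dominant species at T: D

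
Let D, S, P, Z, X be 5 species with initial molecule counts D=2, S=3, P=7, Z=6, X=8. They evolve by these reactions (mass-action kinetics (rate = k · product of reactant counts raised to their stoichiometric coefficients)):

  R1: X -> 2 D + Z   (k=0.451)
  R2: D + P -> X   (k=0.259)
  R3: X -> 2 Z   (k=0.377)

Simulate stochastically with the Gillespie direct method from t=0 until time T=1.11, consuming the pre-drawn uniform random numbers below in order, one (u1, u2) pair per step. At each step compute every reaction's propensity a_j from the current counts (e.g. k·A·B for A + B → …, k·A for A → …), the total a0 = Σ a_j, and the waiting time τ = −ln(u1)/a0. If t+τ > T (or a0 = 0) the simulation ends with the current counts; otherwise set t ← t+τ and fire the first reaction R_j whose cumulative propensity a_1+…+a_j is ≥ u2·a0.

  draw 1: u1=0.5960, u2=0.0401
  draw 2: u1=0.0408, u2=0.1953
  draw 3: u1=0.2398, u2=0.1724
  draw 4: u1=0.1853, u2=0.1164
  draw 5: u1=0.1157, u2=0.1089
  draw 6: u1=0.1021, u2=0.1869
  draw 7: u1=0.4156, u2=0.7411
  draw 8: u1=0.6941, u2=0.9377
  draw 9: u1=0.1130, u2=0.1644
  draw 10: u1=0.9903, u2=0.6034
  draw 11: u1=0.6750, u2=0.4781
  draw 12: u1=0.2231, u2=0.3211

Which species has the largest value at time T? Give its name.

t=0.000: D=2 S=3 P=7 Z=6 X=8
Draw 1: a1=3.608, a2=3.626, a3=3.016, a0=10.250; τ=−ln(0.5960)/10.250=0.050 → t=0.050; u2·a0=0.0401·10.250=0.411 ≤ a1=3.608 → R1 fires; D=4 S=3 P=7 Z=7 X=7
Draw 2: a1=3.157, a2=7.252, a3=2.639, a0=13.048; τ=−ln(0.0408)/13.048=0.245 → t=0.296; u2·a0=0.1953·13.048=2.548 ≤ a1=3.157 → R1 fires; D=6 S=3 P=7 Z=8 X=6
Draw 3: a1=2.706, a2=10.878, a3=2.262, a0=15.846; τ=−ln(0.2398)/15.846=0.090 → t=0.386; u2·a0=0.1724·15.846=2.732; a1=2.706 < 2.732 ≤ a1+a2=13.584 → R2 fires; D=5 S=3 P=6 Z=8 X=7
Draw 4: a1=3.157, a2=7.770, a3=2.639, a0=13.566; τ=−ln(0.1853)/13.566=0.124 → t=0.510; u2·a0=0.1164·13.566=1.579 ≤ a1=3.157 → R1 fires; D=7 S=3 P=6 Z=9 X=6
Draw 5: a1=2.706, a2=10.878, a3=2.262, a0=15.846; τ=−ln(0.1157)/15.846=0.136 → t=0.646; u2·a0=0.1089·15.846=1.726 ≤ a1=2.706 → R1 fires; D=9 S=3 P=6 Z=10 X=5
Draw 6: a1=2.255, a2=13.986, a3=1.885, a0=18.126; τ=−ln(0.1021)/18.126=0.126 → t=0.772; u2·a0=0.1869·18.126=3.388; a1=2.255 < 3.388 ≤ a1+a2=16.241 → R2 fires; D=8 S=3 P=5 Z=10 X=6
Draw 7: a1=2.706, a2=10.360, a3=2.262, a0=15.328; τ=−ln(0.4156)/15.328=0.057 → t=0.829; u2·a0=0.7411·15.328=11.360; a1=2.706 < 11.360 ≤ a1+a2=13.066 → R2 fires; D=7 S=3 P=4 Z=10 X=7
Draw 8: a1=3.157, a2=7.252, a3=2.639, a0=13.048; τ=−ln(0.6941)/13.048=0.028 → t=0.857; u2·a0=0.9377·13.048=12.235; a1+a2=10.409 < 12.235 ≤ a1+…+a3=13.048 → R3 fires; D=7 S=3 P=4 Z=12 X=6
Draw 9: a1=2.706, a2=7.252, a3=2.262, a0=12.220; τ=−ln(0.1130)/12.220=0.178 → t=1.036; u2·a0=0.1644·12.220=2.009 ≤ a1=2.706 → R1 fires; D=9 S=3 P=4 Z=13 X=5
Draw 10: a1=2.255, a2=9.324, a3=1.885, a0=13.464; τ=−ln(0.9903)/13.464=0.001 → t=1.036; u2·a0=0.6034·13.464=8.124; a1=2.255 < 8.124 ≤ a1+a2=11.579 → R2 fires; D=8 S=3 P=3 Z=13 X=6
Draw 11: a1=2.706, a2=6.216, a3=2.262, a0=11.184; τ=−ln(0.6750)/11.184=0.035 → t=1.072; u2·a0=0.4781·11.184=5.347; a1=2.706 < 5.347 ≤ a1+a2=8.922 → R2 fires; D=7 S=3 P=2 Z=13 X=7
Draw 12: a1=3.157, a2=3.626, a3=2.639, a0=9.422; τ=−ln(0.2231)/9.422=0.159 → t=1.231 > T=1.11: stop.
At T=1.11: D=7 S=3 P=2 Z=13 X=7; the largest is Z.

Dominant species at T: Z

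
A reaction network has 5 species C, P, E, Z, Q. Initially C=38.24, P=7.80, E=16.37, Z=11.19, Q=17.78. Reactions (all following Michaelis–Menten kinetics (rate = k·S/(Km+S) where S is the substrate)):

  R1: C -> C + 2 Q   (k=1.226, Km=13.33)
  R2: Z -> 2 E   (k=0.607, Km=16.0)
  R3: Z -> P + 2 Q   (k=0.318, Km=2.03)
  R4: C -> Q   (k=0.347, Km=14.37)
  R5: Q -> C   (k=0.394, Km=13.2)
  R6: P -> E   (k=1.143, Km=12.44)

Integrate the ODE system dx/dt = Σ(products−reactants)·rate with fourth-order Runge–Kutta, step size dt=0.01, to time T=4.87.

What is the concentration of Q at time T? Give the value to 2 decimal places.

RK4 with dt=0.01: 487 steps to T=4.87. Trajectory (selected grid times):
t=0.00: C=38.24 P=7.80 E=16.37 Z=11.19 Q=17.78
t=0.54: C=38.23 P=7.71 E=16.87 Z=10.91 Q=19.06
t=1.08: C=38.22 P=7.62 E=17.37 Z=10.63 Q=20.34
t=1.62: C=38.21 P=7.53 E=17.87 Z=10.36 Q=21.62
t=2.16: C=38.21 P=7.44 E=18.35 Z=10.09 Q=22.89
t=2.71: C=38.21 P=7.35 E=18.84 Z=9.82 Q=24.18
t=3.25: C=38.21 P=7.26 E=19.32 Z=9.55 Q=25.44
t=3.79: C=38.22 P=7.18 E=19.79 Z=9.29 Q=26.70
t=4.33: C=38.23 P=7.09 E=20.25 Z=9.03 Q=27.96
t=4.87: C=38.24 P=7.01 E=20.71 Z=8.77 Q=29.21
Read off Q at T=4.87: 29.21

Q at T = 29.21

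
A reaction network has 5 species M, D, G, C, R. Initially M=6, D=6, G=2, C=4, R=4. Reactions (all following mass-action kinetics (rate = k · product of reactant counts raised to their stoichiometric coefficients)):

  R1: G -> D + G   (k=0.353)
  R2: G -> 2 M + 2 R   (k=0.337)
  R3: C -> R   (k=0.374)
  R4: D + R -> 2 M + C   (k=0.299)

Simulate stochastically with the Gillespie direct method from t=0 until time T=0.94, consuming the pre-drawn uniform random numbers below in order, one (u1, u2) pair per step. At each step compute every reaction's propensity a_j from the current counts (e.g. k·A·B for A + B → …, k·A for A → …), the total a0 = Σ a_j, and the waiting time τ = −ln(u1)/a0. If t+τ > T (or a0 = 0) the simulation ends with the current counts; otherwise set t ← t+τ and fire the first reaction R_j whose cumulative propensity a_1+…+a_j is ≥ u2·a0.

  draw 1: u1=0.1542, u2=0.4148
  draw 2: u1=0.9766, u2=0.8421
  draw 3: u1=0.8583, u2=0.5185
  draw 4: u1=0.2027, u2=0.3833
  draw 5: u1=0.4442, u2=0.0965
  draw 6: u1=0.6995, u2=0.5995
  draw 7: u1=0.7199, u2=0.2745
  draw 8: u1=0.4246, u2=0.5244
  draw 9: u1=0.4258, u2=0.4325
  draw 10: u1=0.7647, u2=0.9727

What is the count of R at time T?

R at T = 6

t=0.000: M=6 D=6 G=2 C=4 R=4
Draw 1: a1=0.706, a2=0.674, a3=1.496, a4=7.176, a0=10.052; τ=−ln(0.1542)/10.052=0.186 → t=0.186; u2·a0=0.4148·10.052=4.170; a1+…+a3=2.876 < 4.170 ≤ a1+…+a4=10.052 → R4 fires; M=8 D=5 G=2 C=5 R=3
Draw 2: a1=0.706, a2=0.674, a3=1.870, a4=4.485, a0=7.735; τ=−ln(0.9766)/7.735=0.003 → t=0.189; u2·a0=0.8421·7.735=6.514; a1+…+a3=3.250 < 6.514 ≤ a1+…+a4=7.735 → R4 fires; M=10 D=4 G=2 C=6 R=2
Draw 3: a1=0.706, a2=0.674, a3=2.244, a4=2.392, a0=6.016; τ=−ln(0.8583)/6.016=0.025 → t=0.214; u2·a0=0.5185·6.016=3.119; a1+a2=1.380 < 3.119 ≤ a1+…+a3=3.624 → R3 fires; M=10 D=4 G=2 C=5 R=3
Draw 4: a1=0.706, a2=0.674, a3=1.870, a4=3.588, a0=6.838; τ=−ln(0.2027)/6.838=0.233 → t=0.448; u2·a0=0.3833·6.838=2.621; a1+a2=1.380 < 2.621 ≤ a1+…+a3=3.250 → R3 fires; M=10 D=4 G=2 C=4 R=4
Draw 5: a1=0.706, a2=0.674, a3=1.496, a4=4.784, a0=7.660; τ=−ln(0.4442)/7.660=0.106 → t=0.554; u2·a0=0.0965·7.660=0.739; a1=0.706 < 0.739 ≤ a1+a2=1.380 → R2 fires; M=12 D=4 G=1 C=4 R=6
Draw 6: a1=0.353, a2=0.337, a3=1.496, a4=7.176, a0=9.362; τ=−ln(0.6995)/9.362=0.038 → t=0.592; u2·a0=0.5995·9.362=5.613; a1+…+a3=2.186 < 5.613 ≤ a1+…+a4=9.362 → R4 fires; M=14 D=3 G=1 C=5 R=5
Draw 7: a1=0.353, a2=0.337, a3=1.870, a4=4.485, a0=7.045; τ=−ln(0.7199)/7.045=0.047 → t=0.639; u2·a0=0.2745·7.045=1.934; a1+a2=0.690 < 1.934 ≤ a1+…+a3=2.560 → R3 fires; M=14 D=3 G=1 C=4 R=6
Draw 8: a1=0.353, a2=0.337, a3=1.496, a4=5.382, a0=7.568; τ=−ln(0.4246)/7.568=0.113 → t=0.752; u2·a0=0.5244·7.568=3.969; a1+…+a3=2.186 < 3.969 ≤ a1+…+a4=7.568 → R4 fires; M=16 D=2 G=1 C=5 R=5
Draw 9: a1=0.353, a2=0.337, a3=1.870, a4=2.990, a0=5.550; τ=−ln(0.4258)/5.550=0.154 → t=0.906; u2·a0=0.4325·5.550=2.400; a1+a2=0.690 < 2.400 ≤ a1+…+a3=2.560 → R3 fires; M=16 D=2 G=1 C=4 R=6
Draw 10: a1=0.353, a2=0.337, a3=1.496, a4=3.588, a0=5.774; τ=−ln(0.7647)/5.774=0.046 → t=0.952 > T=0.94: stop.
Read off R at T=0.94: 6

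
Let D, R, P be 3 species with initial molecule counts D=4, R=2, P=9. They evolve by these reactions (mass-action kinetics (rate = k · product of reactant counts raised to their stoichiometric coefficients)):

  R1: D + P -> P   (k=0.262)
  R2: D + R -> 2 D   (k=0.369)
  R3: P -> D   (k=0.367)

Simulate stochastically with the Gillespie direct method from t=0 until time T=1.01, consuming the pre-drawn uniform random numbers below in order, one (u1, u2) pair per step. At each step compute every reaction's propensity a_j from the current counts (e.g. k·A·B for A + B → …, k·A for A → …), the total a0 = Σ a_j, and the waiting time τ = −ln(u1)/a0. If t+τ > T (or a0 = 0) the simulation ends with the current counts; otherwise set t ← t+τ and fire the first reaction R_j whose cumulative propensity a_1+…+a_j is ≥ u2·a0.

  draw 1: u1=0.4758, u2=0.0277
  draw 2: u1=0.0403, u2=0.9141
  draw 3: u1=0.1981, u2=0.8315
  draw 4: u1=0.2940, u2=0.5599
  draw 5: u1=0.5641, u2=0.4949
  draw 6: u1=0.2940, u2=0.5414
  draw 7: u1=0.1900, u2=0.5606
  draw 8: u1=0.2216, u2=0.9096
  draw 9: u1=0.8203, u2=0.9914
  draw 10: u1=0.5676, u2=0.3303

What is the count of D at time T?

D at T = 5

t=0.000: D=4 R=2 P=9
Draw 1: a1=9.432, a2=2.952, a3=3.303, a0=15.687; τ=−ln(0.4758)/15.687=0.047 → t=0.047; u2·a0=0.0277·15.687=0.435 ≤ a1=9.432 → R1 fires; D=3 R=2 P=9
Draw 2: a1=7.074, a2=2.214, a3=3.303, a0=12.591; τ=−ln(0.0403)/12.591=0.255 → t=0.302; u2·a0=0.9141·12.591=11.509; a1+a2=9.288 < 11.509 ≤ a1+…+a3=12.591 → R3 fires; D=4 R=2 P=8
Draw 3: a1=8.384, a2=2.952, a3=2.936, a0=14.272; τ=−ln(0.1981)/14.272=0.113 → t=0.416; u2·a0=0.8315·14.272=11.867; a1+a2=11.336 < 11.867 ≤ a1+…+a3=14.272 → R3 fires; D=5 R=2 P=7
Draw 4: a1=9.170, a2=3.690, a3=2.569, a0=15.429; τ=−ln(0.2940)/15.429=0.079 → t=0.495; u2·a0=0.5599·15.429=8.639 ≤ a1=9.170 → R1 fires; D=4 R=2 P=7
Draw 5: a1=7.336, a2=2.952, a3=2.569, a0=12.857; τ=−ln(0.5641)/12.857=0.045 → t=0.540; u2·a0=0.4949·12.857=6.363 ≤ a1=7.336 → R1 fires; D=3 R=2 P=7
Draw 6: a1=5.502, a2=2.214, a3=2.569, a0=10.285; τ=−ln(0.2940)/10.285=0.119 → t=0.659; u2·a0=0.5414·10.285=5.568; a1=5.502 < 5.568 ≤ a1+a2=7.716 → R2 fires; D=4 R=1 P=7
Draw 7: a1=7.336, a2=1.476, a3=2.569, a0=11.381; τ=−ln(0.1900)/11.381=0.146 → t=0.805; u2·a0=0.5606·11.381=6.380 ≤ a1=7.336 → R1 fires; D=3 R=1 P=7
Draw 8: a1=5.502, a2=1.107, a3=2.569, a0=9.178; τ=−ln(0.2216)/9.178=0.164 → t=0.969; u2·a0=0.9096·9.178=8.348; a1+a2=6.609 < 8.348 ≤ a1+…+a3=9.178 → R3 fires; D=4 R=1 P=6
Draw 9: a1=6.288, a2=1.476, a3=2.202, a0=9.966; τ=−ln(0.8203)/9.966=0.020 → t=0.989; u2·a0=0.9914·9.966=9.880; a1+a2=7.764 < 9.880 ≤ a1+…+a3=9.966 → R3 fires; D=5 R=1 P=5
Draw 10: a1=6.550, a2=1.845, a3=1.835, a0=10.230; τ=−ln(0.5676)/10.230=0.055 → t=1.044 > T=1.01: stop.
Read off D at T=1.01: 5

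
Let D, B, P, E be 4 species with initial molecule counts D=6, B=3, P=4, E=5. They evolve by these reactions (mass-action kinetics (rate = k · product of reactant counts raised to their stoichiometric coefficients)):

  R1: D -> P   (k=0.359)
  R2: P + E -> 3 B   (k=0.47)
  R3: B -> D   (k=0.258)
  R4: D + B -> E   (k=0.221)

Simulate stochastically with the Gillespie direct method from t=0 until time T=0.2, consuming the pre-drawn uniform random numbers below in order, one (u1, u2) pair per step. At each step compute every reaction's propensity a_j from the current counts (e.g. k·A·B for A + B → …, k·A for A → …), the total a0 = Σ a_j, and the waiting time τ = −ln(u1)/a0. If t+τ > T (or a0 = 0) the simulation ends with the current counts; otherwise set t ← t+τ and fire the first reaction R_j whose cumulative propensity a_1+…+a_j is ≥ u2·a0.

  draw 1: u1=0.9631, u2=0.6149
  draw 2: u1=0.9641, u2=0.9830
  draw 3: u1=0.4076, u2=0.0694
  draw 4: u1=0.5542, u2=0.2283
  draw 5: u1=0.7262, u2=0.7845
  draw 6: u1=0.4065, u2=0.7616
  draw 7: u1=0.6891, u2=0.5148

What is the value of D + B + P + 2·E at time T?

Value at T = 23

Check how each reaction changes W = D + B + P + 2·E (weight of products minus weight of reactants):
R1: D -> P: (1·1) − (1·1) = 1 − 1 = 0
R2: P + E -> 3 B: (1·3) − (1·1 + 2·1) = 3 − 3 = 0
R3: B -> D: (1·1) − (1·1) = 1 − 1 = 0
R4: D + B -> E: (2·1) − (1·1 + 1·1) = 2 − 2 = 0
Every reaction leaves W unchanged, so W is conserved and no simulation is needed: W(T) = W(0) = 6 + 3 + 4 + 2·5 = 23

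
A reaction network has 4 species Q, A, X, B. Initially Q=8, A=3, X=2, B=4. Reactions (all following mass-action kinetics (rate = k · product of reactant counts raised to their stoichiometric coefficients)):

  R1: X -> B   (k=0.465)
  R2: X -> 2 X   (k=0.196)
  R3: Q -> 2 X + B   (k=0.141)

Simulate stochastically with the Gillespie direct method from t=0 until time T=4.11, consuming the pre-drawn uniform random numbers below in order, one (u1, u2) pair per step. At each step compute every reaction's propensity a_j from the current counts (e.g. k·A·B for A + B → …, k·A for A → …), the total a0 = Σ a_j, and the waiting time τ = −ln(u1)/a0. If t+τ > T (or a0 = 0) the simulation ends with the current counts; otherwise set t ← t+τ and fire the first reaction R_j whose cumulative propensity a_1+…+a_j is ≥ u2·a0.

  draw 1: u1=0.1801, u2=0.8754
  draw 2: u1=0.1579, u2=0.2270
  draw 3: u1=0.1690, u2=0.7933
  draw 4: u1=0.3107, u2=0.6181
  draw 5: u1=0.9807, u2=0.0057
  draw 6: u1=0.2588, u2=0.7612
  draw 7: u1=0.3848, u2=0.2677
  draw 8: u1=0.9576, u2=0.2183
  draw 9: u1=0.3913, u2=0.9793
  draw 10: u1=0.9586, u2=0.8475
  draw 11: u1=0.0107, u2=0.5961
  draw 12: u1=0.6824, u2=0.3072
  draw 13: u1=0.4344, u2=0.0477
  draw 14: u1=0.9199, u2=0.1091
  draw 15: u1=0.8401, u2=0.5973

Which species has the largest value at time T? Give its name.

Dominant species at T: B

t=0.000: Q=8 A=3 X=2 B=4
Draw 1: a1=0.930, a2=0.392, a3=1.128, a0=2.450; τ=−ln(0.1801)/2.450=0.700 → t=0.700; u2·a0=0.8754·2.450=2.145; a1+a2=1.322 < 2.145 ≤ a1+…+a3=2.450 → R3 fires; Q=7 A=3 X=4 B=5
Draw 2: a1=1.860, a2=0.784, a3=0.987, a0=3.631; τ=−ln(0.1579)/3.631=0.508 → t=1.208; u2·a0=0.2270·3.631=0.824 ≤ a1=1.860 → R1 fires; Q=7 A=3 X=3 B=6
Draw 3: a1=1.395, a2=0.588, a3=0.987, a0=2.970; τ=−ln(0.1690)/2.970=0.599 → t=1.807; u2·a0=0.7933·2.970=2.356; a1+a2=1.983 < 2.356 ≤ a1+…+a3=2.970 → R3 fires; Q=6 A=3 X=5 B=7
Draw 4: a1=2.325, a2=0.980, a3=0.846, a0=4.151; τ=−ln(0.3107)/4.151=0.282 → t=2.088; u2·a0=0.6181·4.151=2.566; a1=2.325 < 2.566 ≤ a1+a2=3.305 → R2 fires; Q=6 A=3 X=6 B=7
Draw 5: a1=2.790, a2=1.176, a3=0.846, a0=4.812; τ=−ln(0.9807)/4.812=0.004 → t=2.092; u2·a0=0.0057·4.812=0.027 ≤ a1=2.790 → R1 fires; Q=6 A=3 X=5 B=8
Draw 6: a1=2.325, a2=0.980, a3=0.846, a0=4.151; τ=−ln(0.2588)/4.151=0.326 → t=2.418; u2·a0=0.7612·4.151=3.160; a1=2.325 < 3.160 ≤ a1+a2=3.305 → R2 fires; Q=6 A=3 X=6 B=8
Draw 7: a1=2.790, a2=1.176, a3=0.846, a0=4.812; τ=−ln(0.3848)/4.812=0.198 → t=2.616; u2·a0=0.2677·4.812=1.288 ≤ a1=2.790 → R1 fires; Q=6 A=3 X=5 B=9
Draw 8: a1=2.325, a2=0.980, a3=0.846, a0=4.151; τ=−ln(0.9576)/4.151=0.010 → t=2.627; u2·a0=0.2183·4.151=0.906 ≤ a1=2.325 → R1 fires; Q=6 A=3 X=4 B=10
Draw 9: a1=1.860, a2=0.784, a3=0.846, a0=3.490; τ=−ln(0.3913)/3.490=0.269 → t=2.896; u2·a0=0.9793·3.490=3.418; a1+a2=2.644 < 3.418 ≤ a1+…+a3=3.490 → R3 fires; Q=5 A=3 X=6 B=11
Draw 10: a1=2.790, a2=1.176, a3=0.705, a0=4.671; τ=−ln(0.9586)/4.671=0.009 → t=2.905; u2·a0=0.8475·4.671=3.959; a1=2.790 < 3.959 ≤ a1+a2=3.966 → R2 fires; Q=5 A=3 X=7 B=11
Draw 11: a1=3.255, a2=1.372, a3=0.705, a0=5.332; τ=−ln(0.0107)/5.332=0.851 → t=3.756; u2·a0=0.5961·5.332=3.178 ≤ a1=3.255 → R1 fires; Q=5 A=3 X=6 B=12
Draw 12: a1=2.790, a2=1.176, a3=0.705, a0=4.671; τ=−ln(0.6824)/4.671=0.082 → t=3.838; u2·a0=0.3072·4.671=1.435 ≤ a1=2.790 → R1 fires; Q=5 A=3 X=5 B=13
Draw 13: a1=2.325, a2=0.980, a3=0.705, a0=4.010; τ=−ln(0.4344)/4.010=0.208 → t=4.045; u2·a0=0.0477·4.010=0.191 ≤ a1=2.325 → R1 fires; Q=5 A=3 X=4 B=14
Draw 14: a1=1.860, a2=0.784, a3=0.705, a0=3.349; τ=−ln(0.9199)/3.349=0.025 → t=4.070; u2·a0=0.1091·3.349=0.365 ≤ a1=1.860 → R1 fires; Q=5 A=3 X=3 B=15
Draw 15: a1=1.395, a2=0.588, a3=0.705, a0=2.688; τ=−ln(0.8401)/2.688=0.065 → t=4.135 > T=4.11: stop.
At T=4.11: Q=5 A=3 X=3 B=15; the largest is B.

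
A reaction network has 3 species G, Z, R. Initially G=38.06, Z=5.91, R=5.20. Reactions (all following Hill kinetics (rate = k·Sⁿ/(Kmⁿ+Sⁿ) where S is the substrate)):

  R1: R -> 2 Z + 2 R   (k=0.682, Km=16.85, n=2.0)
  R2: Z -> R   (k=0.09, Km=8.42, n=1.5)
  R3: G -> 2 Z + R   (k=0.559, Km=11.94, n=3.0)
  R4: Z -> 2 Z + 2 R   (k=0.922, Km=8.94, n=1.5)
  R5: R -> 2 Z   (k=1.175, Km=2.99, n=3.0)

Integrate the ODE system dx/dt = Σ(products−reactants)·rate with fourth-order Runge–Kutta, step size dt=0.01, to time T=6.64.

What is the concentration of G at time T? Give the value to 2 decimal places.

G at T = 34.48

RK4 with dt=0.01: 664 steps to T=6.64. Trajectory (selected grid times):
t=0.00: G=38.06 Z=5.91 R=5.20
t=0.74: G=37.66 Z=8.54 R=5.51
t=1.48: G=37.26 Z=11.30 R=5.97
t=2.21: G=36.86 Z=14.13 R=6.54
t=2.95: G=36.46 Z=17.11 R=7.21
t=3.69: G=36.06 Z=20.18 R=7.95
t=4.43: G=35.67 Z=23.32 R=8.75
t=5.16: G=35.27 Z=26.49 R=9.59
t=5.90: G=34.87 Z=29.77 R=10.49
t=6.64: G=34.48 Z=33.10 R=11.42
Read off G at T=6.64: 34.48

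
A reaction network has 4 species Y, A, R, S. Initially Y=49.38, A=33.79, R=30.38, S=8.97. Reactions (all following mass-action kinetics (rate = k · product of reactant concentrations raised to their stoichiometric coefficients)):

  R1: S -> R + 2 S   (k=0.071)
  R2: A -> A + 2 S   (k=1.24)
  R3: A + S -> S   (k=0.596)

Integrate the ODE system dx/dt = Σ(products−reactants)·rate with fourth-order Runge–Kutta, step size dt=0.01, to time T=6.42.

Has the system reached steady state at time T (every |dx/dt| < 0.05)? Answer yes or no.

RK4 with dt=0.01: 642 steps to T=6.42. Trajectory (selected grid times):
t=0.00: Y=49.38 A=33.79 R=30.38 S=8.97
t=0.71: Y=49.38 A=0.02 R=31.29 S=19.87
t=1.43: Y=49.38 A=0.00 R=32.33 S=20.91
t=2.14: Y=49.38 A=0.00 R=33.41 S=21.99
t=2.85: Y=49.38 A=0.00 R=34.55 S=23.13
t=3.57: Y=49.38 A=0.00 R=35.76 S=24.34
t=4.28: Y=49.38 A=0.00 R=37.02 S=25.60
t=4.99: Y=49.38 A=0.00 R=38.34 S=26.93
t=5.71: Y=49.38 A=0.00 R=39.75 S=28.34
t=6.42: Y=49.38 A=0.00 R=41.22 S=29.80
Rates at T: R1=2.1161, R2=0.0000, R3=0.0000
dx/dt at T (Σ net stoichiometry × rate): Y=+0.0000, A=-0.0000, R=+2.1161, S=+2.1161
Largest |dx/dt| is |+2.1161| (R) ≥ 0.05 → not steady.

Steady state at T: no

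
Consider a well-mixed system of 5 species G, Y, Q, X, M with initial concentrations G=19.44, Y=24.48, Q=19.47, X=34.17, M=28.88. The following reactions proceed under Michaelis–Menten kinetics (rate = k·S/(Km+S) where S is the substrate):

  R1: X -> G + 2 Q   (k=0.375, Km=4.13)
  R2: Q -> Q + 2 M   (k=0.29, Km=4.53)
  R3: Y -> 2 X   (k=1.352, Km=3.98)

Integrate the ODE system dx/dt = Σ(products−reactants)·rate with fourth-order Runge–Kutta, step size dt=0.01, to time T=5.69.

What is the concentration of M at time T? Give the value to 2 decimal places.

RK4 with dt=0.01: 569 steps to T=5.69. Trajectory (selected grid times):
t=0.00: G=19.44 Y=24.48 Q=19.47 X=34.17 M=28.88
t=0.63: G=19.65 Y=23.75 Q=19.89 X=35.42 M=29.18
t=1.26: G=19.86 Y=23.02 Q=20.32 X=36.66 M=29.48
t=1.90: G=20.08 Y=22.29 Q=20.75 X=37.92 M=29.78
t=2.53: G=20.29 Y=21.56 Q=21.18 X=39.15 M=30.08
t=3.16: G=20.51 Y=20.85 Q=21.60 X=40.37 M=30.38
t=3.79: G=20.72 Y=20.13 Q=22.03 X=41.58 M=30.68
t=4.43: G=20.94 Y=19.41 Q=22.47 X=42.80 M=30.99
t=5.06: G=21.16 Y=18.71 Q=22.90 X=44.00 M=31.30
t=5.69: G=21.37 Y=18.01 Q=23.33 X=45.18 M=31.60
Read off M at T=5.69: 31.60

M at T = 31.60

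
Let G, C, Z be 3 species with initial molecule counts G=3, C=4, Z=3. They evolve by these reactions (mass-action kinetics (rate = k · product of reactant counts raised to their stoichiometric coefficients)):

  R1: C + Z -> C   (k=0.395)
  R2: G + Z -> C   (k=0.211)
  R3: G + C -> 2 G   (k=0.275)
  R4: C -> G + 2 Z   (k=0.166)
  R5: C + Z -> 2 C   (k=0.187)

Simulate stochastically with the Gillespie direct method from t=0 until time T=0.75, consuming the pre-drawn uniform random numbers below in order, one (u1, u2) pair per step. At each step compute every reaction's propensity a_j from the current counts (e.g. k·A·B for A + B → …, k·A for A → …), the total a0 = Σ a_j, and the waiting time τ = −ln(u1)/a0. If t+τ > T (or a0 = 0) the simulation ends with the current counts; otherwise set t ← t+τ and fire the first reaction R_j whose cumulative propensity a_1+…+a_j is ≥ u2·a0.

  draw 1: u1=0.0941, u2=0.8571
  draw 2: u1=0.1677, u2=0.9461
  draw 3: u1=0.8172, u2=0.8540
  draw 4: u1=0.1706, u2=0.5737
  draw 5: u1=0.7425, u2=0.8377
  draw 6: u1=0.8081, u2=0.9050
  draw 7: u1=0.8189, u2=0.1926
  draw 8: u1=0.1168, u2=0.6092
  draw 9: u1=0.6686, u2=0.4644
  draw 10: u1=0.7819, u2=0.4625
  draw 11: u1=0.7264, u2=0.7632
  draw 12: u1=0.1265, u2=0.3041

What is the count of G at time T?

G at T = 8

t=0.000: G=3 C=4 Z=3
Draw 1: a1=4.740, a2=1.899, a3=3.300, a4=0.664, a5=2.244, a0=12.847; τ=−ln(0.0941)/12.847=0.184 → t=0.184; u2·a0=0.8571·12.847=11.011; a1+…+a4=10.603 < 11.011 ≤ a1+…+a5=12.847 → R5 fires; G=3 C=5 Z=2
Draw 2: a1=3.950, a2=1.266, a3=4.125, a4=0.830, a5=1.870, a0=12.041; τ=−ln(0.1677)/12.041=0.148 → t=0.332; u2·a0=0.9461·12.041=11.392; a1+…+a4=10.171 < 11.392 ≤ a1+…+a5=12.041 → R5 fires; G=3 C=6 Z=1
Draw 3: a1=2.370, a2=0.633, a3=4.950, a4=0.996, a5=1.122, a0=10.071; τ=−ln(0.8172)/10.071=0.020 → t=0.352; u2·a0=0.8540·10.071=8.601; a1+…+a3=7.953 < 8.601 ≤ a1+…+a4=8.949 → R4 fires; G=4 C=5 Z=3
Draw 4: a1=5.925, a2=2.532, a3=5.500, a4=0.830, a5=2.805, a0=17.592; τ=−ln(0.1706)/17.592=0.101 → t=0.453; u2·a0=0.5737·17.592=10.093; a1+a2=8.457 < 10.093 ≤ a1+…+a3=13.957 → R3 fires; G=5 C=4 Z=3
Draw 5: a1=4.740, a2=3.165, a3=5.500, a4=0.664, a5=2.244, a0=16.313; τ=−ln(0.7425)/16.313=0.018 → t=0.471; u2·a0=0.8377·16.313=13.665; a1+…+a3=13.405 < 13.665 ≤ a1+…+a4=14.069 → R4 fires; G=6 C=3 Z=5
Draw 6: a1=5.925, a2=6.330, a3=4.950, a4=0.498, a5=2.805, a0=20.508; τ=−ln(0.8081)/20.508=0.010 → t=0.481; u2·a0=0.9050·20.508=18.560; a1+…+a4=17.703 < 18.560 ≤ a1+…+a5=20.508 → R5 fires; G=6 C=4 Z=4
Draw 7: a1=6.320, a2=5.064, a3=6.600, a4=0.664, a5=2.992, a0=21.640; τ=−ln(0.8189)/21.640=0.009 → t=0.491; u2·a0=0.1926·21.640=4.168 ≤ a1=6.320 → R1 fires; G=6 C=4 Z=3
Draw 8: a1=4.740, a2=3.798, a3=6.600, a4=0.664, a5=2.244, a0=18.046; τ=−ln(0.1168)/18.046=0.119 → t=0.610; u2·a0=0.6092·18.046=10.994; a1+a2=8.538 < 10.994 ≤ a1+…+a3=15.138 → R3 fires; G=7 C=3 Z=3
Draw 9: a1=3.555, a2=4.431, a3=5.775, a4=0.498, a5=1.683, a0=15.942; τ=−ln(0.6686)/15.942=0.025 → t=0.635; u2·a0=0.4644·15.942=7.403; a1=3.555 < 7.403 ≤ a1+a2=7.986 → R2 fires; G=6 C=4 Z=2
Draw 10: a1=3.160, a2=2.532, a3=6.600, a4=0.664, a5=1.496, a0=14.452; τ=−ln(0.7819)/14.452=0.017 → t=0.652; u2·a0=0.4625·14.452=6.684; a1+a2=5.692 < 6.684 ≤ a1+…+a3=12.292 → R3 fires; G=7 C=3 Z=2
Draw 11: a1=2.370, a2=2.954, a3=5.775, a4=0.498, a5=1.122, a0=12.719; τ=−ln(0.7264)/12.719=0.025 → t=0.677; u2·a0=0.7632·12.719=9.707; a1+a2=5.324 < 9.707 ≤ a1+…+a3=11.099 → R3 fires; G=8 C=2 Z=2
Draw 12: a1=1.580, a2=3.376, a3=4.400, a4=0.332, a5=0.748, a0=10.436; τ=−ln(0.1265)/10.436=0.198 → t=0.875 > T=0.75: stop.
Read off G at T=0.75: 8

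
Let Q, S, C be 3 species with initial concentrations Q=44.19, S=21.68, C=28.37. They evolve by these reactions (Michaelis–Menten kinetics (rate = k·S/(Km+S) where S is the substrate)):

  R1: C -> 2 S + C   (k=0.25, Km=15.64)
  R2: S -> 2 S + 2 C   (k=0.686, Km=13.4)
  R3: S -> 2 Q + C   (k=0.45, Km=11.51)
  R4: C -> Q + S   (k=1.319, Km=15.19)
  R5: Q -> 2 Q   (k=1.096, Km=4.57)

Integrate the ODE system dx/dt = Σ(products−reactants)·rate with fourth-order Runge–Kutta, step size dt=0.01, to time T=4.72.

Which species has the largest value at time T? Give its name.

RK4 with dt=0.01: 472 steps to T=4.72. Trajectory (selected grid times):
t=0.00: Q=44.19 S=21.68 C=28.37
t=0.52: Q=45.46 S=22.36 C=28.52
t=1.05: Q=46.76 S=23.06 C=28.68
t=1.57: Q=48.05 S=23.75 C=28.84
t=2.10: Q=49.36 S=24.45 C=29.01
t=2.62: Q=50.65 S=25.14 C=29.18
t=3.15: Q=51.97 S=25.85 C=29.36
t=3.67: Q=53.27 S=26.55 C=29.55
t=4.20: Q=54.61 S=27.26 C=29.74
t=4.72: Q=55.92 S=27.96 C=29.93
At T=4.72: Q=55.92 S=27.96 C=29.93; the largest is Q.

Dominant species at T: Q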